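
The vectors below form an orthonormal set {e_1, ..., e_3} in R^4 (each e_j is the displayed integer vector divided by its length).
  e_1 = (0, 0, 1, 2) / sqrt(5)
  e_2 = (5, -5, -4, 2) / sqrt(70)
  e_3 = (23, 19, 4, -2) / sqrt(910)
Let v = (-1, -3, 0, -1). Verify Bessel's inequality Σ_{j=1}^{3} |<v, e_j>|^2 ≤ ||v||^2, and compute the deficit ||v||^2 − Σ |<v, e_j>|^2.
Σ |<v, e_j>|^2 = 42/5; ||v||^2 = 11; deficit = 13/5

Write each e_j = u_j / sqrt(<u_j, u_j>) where u_j is the displayed integer vector. Then <v, e_j> = <v, u_j> / sqrt(<u_j, u_j>), so |<v, e_j>|^2 = <v, u_j>^2 / <u_j, u_j>.
Coefficients: <v, e_1> = -2/sqrt(5), <v, e_2> = 8/sqrt(70), <v, e_3> = -78/sqrt(910).
Square and sum: Σ |<v, e_j>|^2 = 42/5.
Compute ||v||^2 = v·v = 11.
Deficit = 11 − 42/5 = 13/5 ≥ 0, confirming Bessel's inequality. (The deficit equals ||v − Σ <v,e_j> e_j||^2, the squared distance from v to span{e_j}.)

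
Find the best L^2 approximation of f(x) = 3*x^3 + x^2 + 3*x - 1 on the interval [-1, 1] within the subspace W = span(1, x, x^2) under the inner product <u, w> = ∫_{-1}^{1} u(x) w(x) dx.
g(x) = x^2 + 24*x/5 - 1

The best approximation g ∈ W is the orthogonal projection of f onto W. Writing g = a_0 + a_1 x + a_2 x^2, the coefficients solve the normal equations G · a = b where
  G_{ij} = <φ_i, φ_j> and b_i = <f, φ_i>, with φ_0 = 1, φ_1 = x, φ_2 = x^2.
G =
  [2, 0, 2/3]
  [0, 2/3, 0]
  [2/3, 0, 2/5],
b = (-4/3, 16/5, -4/15).
Solving gives a_0 = -1, a_1 = 24/5, a_2 = 1, so
  g(x) = x^2 + 24*x/5 - 1.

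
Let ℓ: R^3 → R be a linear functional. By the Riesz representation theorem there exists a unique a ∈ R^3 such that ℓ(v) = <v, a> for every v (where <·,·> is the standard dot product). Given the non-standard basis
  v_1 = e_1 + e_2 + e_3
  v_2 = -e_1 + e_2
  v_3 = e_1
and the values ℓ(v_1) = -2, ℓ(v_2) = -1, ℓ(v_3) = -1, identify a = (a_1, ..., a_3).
a = (-1, -2, 1)

Write a = (a_1, ..., a_3) in the standard basis. For each basis vector v_i, ℓ(v_i) = <v_i, a> is a linear equation in the a_j's. Collect the n equations into a matrix system V a = ℓ, where row i of V is v_i (expressed in the standard basis). Since V is invertible (lower-triangular with 1s on the diagonal, up to permutation), solve by back-substitution:
  V =
[[1, 1, 1],
 [-1, 1, 0],
 [1, 0, 0]]
  V a = (-2, -1, -1)
Solving gives a = (-1, -2, 1).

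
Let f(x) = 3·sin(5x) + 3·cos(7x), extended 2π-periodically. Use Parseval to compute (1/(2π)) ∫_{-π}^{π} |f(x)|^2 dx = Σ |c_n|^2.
Σ |c_n|^2 = 9

Expand |f|^2 and use orthogonality of {sin(nx), cos(mx)} on [-π, π]:
  ∫_{-π}^{π} sin(nx)^2 dx = π, ∫ cos(mx)^2 dx = π, and cross terms integrate to 0.
So ∫_{-π}^{π} f(x)^2 dx = 3^2 · π + 3^2 · π = (9 + 9)π.
Divide by 2π: (9 + 9)/2 = 9.
By Parseval, this equals Σ |c_n|^2.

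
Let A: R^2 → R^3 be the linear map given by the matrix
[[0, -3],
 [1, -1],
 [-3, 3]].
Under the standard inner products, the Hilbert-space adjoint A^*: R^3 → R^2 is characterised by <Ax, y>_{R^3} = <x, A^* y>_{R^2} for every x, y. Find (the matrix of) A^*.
A^* = A^T =
[[0, 1, -3],
 [-3, -1, 3]]

For real matrices with standard dot products, the defining identity <Ax, y> = <x, A^* y> gives (Ax)^T y = x^T (A^*) y, i.e. x^T A^T y = x^T (A^*) y. Since this holds for all x, y, we must have A^* = A^T. Therefore
A^* =
[[0, 1, -3],
 [-3, -1, 3]].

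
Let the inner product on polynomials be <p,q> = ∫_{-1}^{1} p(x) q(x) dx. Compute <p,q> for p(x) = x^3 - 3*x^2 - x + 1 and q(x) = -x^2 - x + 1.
<p,q> = 4/5

Expand the product: p(x)·q(x) = -x^5 + 2*x^4 + 5*x^3 - 3*x^2 - 2*x + 1.
∫_{-1}^{1} of each monomial x^k gives [2/(k+1) if k even, 0 if k odd]. Integrating term-by-term (or equivalently evaluating the antiderivative F(x) = -x^6/6 + 2*x^5/5 + 5*x^4/4 - x^3 - x^2 + x at the endpoints):
  F(1) − F(−1) = 29/60 − (-19/60) = 4/5.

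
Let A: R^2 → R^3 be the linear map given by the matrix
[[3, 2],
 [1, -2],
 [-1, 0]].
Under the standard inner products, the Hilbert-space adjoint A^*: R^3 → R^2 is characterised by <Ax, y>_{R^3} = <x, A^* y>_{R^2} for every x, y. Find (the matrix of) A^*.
A^* = A^T =
[[3, 1, -1],
 [2, -2, 0]]

For real matrices with standard dot products, the defining identity <Ax, y> = <x, A^* y> gives (Ax)^T y = x^T (A^*) y, i.e. x^T A^T y = x^T (A^*) y. Since this holds for all x, y, we must have A^* = A^T. Therefore
A^* =
[[3, 1, -1],
 [2, -2, 0]].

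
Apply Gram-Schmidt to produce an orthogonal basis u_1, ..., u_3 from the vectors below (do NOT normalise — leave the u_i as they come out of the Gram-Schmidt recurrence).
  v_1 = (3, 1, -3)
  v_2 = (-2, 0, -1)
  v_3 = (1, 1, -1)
Orthogonal basis:
  u_1 = (3, 1, -3)
  u_2 = (-29/19, 3/19, -28/19)
  u_3 = (-3/43, 27/43, 6/43)

Apply the Gram-Schmidt recurrence
  u_1 = v_1
  u_i = v_i − Σ_{j<i} ((v_i · u_j) / (u_j · u_j)) · u_j.

Step by step this gives:
  u_1 = (3, 1, -3)
  u_2 = (-29/19, 3/19, -28/19)
  u_3 = (-3/43, 27/43, 6/43)

Orthogonality check:
  u_2 · u_1 = 0 (should be 0)
  u_3 · u_1 = 0 (should be 0)
  u_3 · u_2 = 0 (should be 0)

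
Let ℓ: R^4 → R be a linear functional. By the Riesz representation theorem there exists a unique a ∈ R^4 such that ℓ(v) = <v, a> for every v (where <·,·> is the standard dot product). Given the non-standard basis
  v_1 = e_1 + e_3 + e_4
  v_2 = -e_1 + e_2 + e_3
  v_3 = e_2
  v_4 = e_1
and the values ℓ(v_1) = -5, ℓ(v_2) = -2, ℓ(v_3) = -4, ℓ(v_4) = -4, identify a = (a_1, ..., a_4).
a = (-4, -4, -2, 1)

Write a = (a_1, ..., a_4) in the standard basis. For each basis vector v_i, ℓ(v_i) = <v_i, a> is a linear equation in the a_j's. Collect the n equations into a matrix system V a = ℓ, where row i of V is v_i (expressed in the standard basis). Since V is invertible (lower-triangular with 1s on the diagonal, up to permutation), solve by back-substitution:
  V =
[[1, 0, 1, 1],
 [-1, 1, 1, 0],
 [0, 1, 0, 0],
 [1, 0, 0, 0]]
  V a = (-5, -2, -4, -4)
Solving gives a = (-4, -4, -2, 1).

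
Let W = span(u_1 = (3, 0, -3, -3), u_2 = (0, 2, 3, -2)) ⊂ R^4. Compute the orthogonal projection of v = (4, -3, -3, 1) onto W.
proj_W(v) = (17/10, -9/5, -22/5, 1/10)

Set up U = [u_1 | ... | u_2] ∈ R^(4×2). The projector onto W = col(U) is P = U (U^T U)^(-1) U^T.
Compute U^T U =
  [27, -3]
  [-3, 17],
and U^T v = (18, -17).
Solve U^T U · c = U^T v for the coefficients: c = (17/30, -9/10). The projection is proj_W(v) = U c.
Check: (v - proj_W(v)) · u_1 = 0  (should be 0).
Check: (v - proj_W(v)) · u_2 = 0  (should be 0).
Result: proj_W(v) = (17/10, -9/5, -22/5, 1/10).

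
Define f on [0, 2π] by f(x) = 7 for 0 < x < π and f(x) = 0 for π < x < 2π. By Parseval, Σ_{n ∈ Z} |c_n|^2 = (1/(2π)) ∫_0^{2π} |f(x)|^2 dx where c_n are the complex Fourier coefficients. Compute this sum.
Σ |c_n|^2 = 49/2

Parseval equates the L^2 energy of f (normalised by 1/(2π)) with the ℓ^2 sum of its Fourier coefficients: (1/(2π)) ∫_0^{2π} |f|^2 = Σ |c_n|^2.
Compute the left side: (1/(2π)) [∫_0^π 7^2 dx + ∫_π^{2π} 0^2 dx] = (1/(2π)) · (49π + 0π) = (49 + 0)/2 = 49/2.
So Σ_{n ∈ Z} |c_n|^2 = 49/2.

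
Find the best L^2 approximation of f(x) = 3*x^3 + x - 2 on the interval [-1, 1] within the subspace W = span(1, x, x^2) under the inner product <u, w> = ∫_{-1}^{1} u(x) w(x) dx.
g(x) = 14*x/5 - 2

The best approximation g ∈ W is the orthogonal projection of f onto W. Writing g = a_0 + a_1 x + a_2 x^2, the coefficients solve the normal equations G · a = b where
  G_{ij} = <φ_i, φ_j> and b_i = <f, φ_i>, with φ_0 = 1, φ_1 = x, φ_2 = x^2.
G =
  [2, 0, 2/3]
  [0, 2/3, 0]
  [2/3, 0, 2/5],
b = (-4, 28/15, -4/3).
Solving gives a_0 = -2, a_1 = 14/5, a_2 = 0, so
  g(x) = 14*x/5 - 2.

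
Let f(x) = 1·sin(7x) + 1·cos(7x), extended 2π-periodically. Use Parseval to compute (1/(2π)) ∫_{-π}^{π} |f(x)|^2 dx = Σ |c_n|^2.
Σ |c_n|^2 = 1

Expand |f|^2 and use orthogonality of {sin(nx), cos(mx)} on [-π, π]:
  ∫_{-π}^{π} sin(nx)^2 dx = π, ∫ cos(mx)^2 dx = π, and cross terms integrate to 0.
So ∫_{-π}^{π} f(x)^2 dx = 1^2 · π + 1^2 · π = (1 + 1)π.
Divide by 2π: (1 + 1)/2 = 1.
By Parseval, this equals Σ |c_n|^2.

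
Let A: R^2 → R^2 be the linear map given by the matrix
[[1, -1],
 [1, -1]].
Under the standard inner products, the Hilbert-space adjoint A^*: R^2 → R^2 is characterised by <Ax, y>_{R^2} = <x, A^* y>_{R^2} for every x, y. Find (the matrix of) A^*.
A^* = A^T =
[[1, 1],
 [-1, -1]]

For real matrices with standard dot products, the defining identity <Ax, y> = <x, A^* y> gives (Ax)^T y = x^T (A^*) y, i.e. x^T A^T y = x^T (A^*) y. Since this holds for all x, y, we must have A^* = A^T. Therefore
A^* =
[[1, 1],
 [-1, -1]].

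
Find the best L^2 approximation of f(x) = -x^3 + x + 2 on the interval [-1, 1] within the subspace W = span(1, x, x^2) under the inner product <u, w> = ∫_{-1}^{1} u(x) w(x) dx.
g(x) = 2*x/5 + 2

The best approximation g ∈ W is the orthogonal projection of f onto W. Writing g = a_0 + a_1 x + a_2 x^2, the coefficients solve the normal equations G · a = b where
  G_{ij} = <φ_i, φ_j> and b_i = <f, φ_i>, with φ_0 = 1, φ_1 = x, φ_2 = x^2.
G =
  [2, 0, 2/3]
  [0, 2/3, 0]
  [2/3, 0, 2/5],
b = (4, 4/15, 4/3).
Solving gives a_0 = 2, a_1 = 2/5, a_2 = 0, so
  g(x) = 2*x/5 + 2.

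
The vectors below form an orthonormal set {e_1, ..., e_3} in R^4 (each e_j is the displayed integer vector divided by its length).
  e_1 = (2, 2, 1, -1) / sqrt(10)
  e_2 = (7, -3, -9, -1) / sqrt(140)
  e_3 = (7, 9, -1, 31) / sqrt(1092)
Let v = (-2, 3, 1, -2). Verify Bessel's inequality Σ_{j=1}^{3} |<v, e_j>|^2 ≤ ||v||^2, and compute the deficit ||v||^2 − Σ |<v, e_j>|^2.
Σ |<v, e_j>|^2 = 875/78; ||v||^2 = 18; deficit = 529/78

Write each e_j = u_j / sqrt(<u_j, u_j>) where u_j is the displayed integer vector. Then <v, e_j> = <v, u_j> / sqrt(<u_j, u_j>), so |<v, e_j>|^2 = <v, u_j>^2 / <u_j, u_j>.
Coefficients: <v, e_1> = 5/sqrt(10), <v, e_2> = -30/sqrt(140), <v, e_3> = -50/sqrt(1092).
Square and sum: Σ |<v, e_j>|^2 = 875/78.
Compute ||v||^2 = v·v = 18.
Deficit = 18 − 875/78 = 529/78 ≥ 0, confirming Bessel's inequality. (The deficit equals ||v − Σ <v,e_j> e_j||^2, the squared distance from v to span{e_j}.)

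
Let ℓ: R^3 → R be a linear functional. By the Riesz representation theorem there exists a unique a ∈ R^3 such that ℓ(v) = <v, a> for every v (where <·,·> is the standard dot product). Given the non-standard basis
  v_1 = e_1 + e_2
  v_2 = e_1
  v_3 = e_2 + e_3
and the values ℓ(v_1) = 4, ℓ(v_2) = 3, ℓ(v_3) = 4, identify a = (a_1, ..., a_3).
a = (3, 1, 3)

Write a = (a_1, ..., a_3) in the standard basis. For each basis vector v_i, ℓ(v_i) = <v_i, a> is a linear equation in the a_j's. Collect the n equations into a matrix system V a = ℓ, where row i of V is v_i (expressed in the standard basis). Since V is invertible (lower-triangular with 1s on the diagonal, up to permutation), solve by back-substitution:
  V =
[[1, 1, 0],
 [1, 0, 0],
 [0, 1, 1]]
  V a = (4, 3, 4)
Solving gives a = (3, 1, 3).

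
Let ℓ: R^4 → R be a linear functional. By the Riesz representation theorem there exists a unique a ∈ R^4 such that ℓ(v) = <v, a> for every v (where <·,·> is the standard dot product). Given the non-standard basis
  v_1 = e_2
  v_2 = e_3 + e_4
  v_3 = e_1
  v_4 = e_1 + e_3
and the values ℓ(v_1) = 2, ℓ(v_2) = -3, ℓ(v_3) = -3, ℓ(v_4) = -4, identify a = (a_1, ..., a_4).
a = (-3, 2, -1, -2)

Write a = (a_1, ..., a_4) in the standard basis. For each basis vector v_i, ℓ(v_i) = <v_i, a> is a linear equation in the a_j's. Collect the n equations into a matrix system V a = ℓ, where row i of V is v_i (expressed in the standard basis). Since V is invertible (lower-triangular with 1s on the diagonal, up to permutation), solve by back-substitution:
  V =
[[0, 1, 0, 0],
 [0, 0, 1, 1],
 [1, 0, 0, 0],
 [1, 0, 1, 0]]
  V a = (2, -3, -3, -4)
Solving gives a = (-3, 2, -1, -2).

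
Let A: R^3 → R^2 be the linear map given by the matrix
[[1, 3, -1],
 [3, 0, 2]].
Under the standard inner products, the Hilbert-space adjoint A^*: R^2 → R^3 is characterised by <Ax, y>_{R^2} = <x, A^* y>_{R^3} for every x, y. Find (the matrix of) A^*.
A^* = A^T =
[[1, 3],
 [3, 0],
 [-1, 2]]

For real matrices with standard dot products, the defining identity <Ax, y> = <x, A^* y> gives (Ax)^T y = x^T (A^*) y, i.e. x^T A^T y = x^T (A^*) y. Since this holds for all x, y, we must have A^* = A^T. Therefore
A^* =
[[1, 3],
 [3, 0],
 [-1, 2]].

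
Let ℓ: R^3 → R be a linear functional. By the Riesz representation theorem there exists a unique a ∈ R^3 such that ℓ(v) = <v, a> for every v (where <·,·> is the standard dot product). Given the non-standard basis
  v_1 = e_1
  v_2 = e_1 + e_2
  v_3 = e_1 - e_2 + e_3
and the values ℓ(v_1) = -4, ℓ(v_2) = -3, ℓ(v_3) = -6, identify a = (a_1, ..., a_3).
a = (-4, 1, -1)

Write a = (a_1, ..., a_3) in the standard basis. For each basis vector v_i, ℓ(v_i) = <v_i, a> is a linear equation in the a_j's. Collect the n equations into a matrix system V a = ℓ, where row i of V is v_i (expressed in the standard basis). Since V is invertible (lower-triangular with 1s on the diagonal, up to permutation), solve by back-substitution:
  V =
[[1, 0, 0],
 [1, 1, 0],
 [1, -1, 1]]
  V a = (-4, -3, -6)
Solving gives a = (-4, 1, -1).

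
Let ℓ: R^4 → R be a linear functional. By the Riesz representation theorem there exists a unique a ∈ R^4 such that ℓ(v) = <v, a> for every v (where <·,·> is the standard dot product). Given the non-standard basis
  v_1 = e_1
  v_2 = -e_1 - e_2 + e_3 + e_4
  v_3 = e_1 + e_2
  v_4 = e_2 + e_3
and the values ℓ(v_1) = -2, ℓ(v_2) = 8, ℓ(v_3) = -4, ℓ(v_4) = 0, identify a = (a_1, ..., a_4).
a = (-2, -2, 2, 2)

Write a = (a_1, ..., a_4) in the standard basis. For each basis vector v_i, ℓ(v_i) = <v_i, a> is a linear equation in the a_j's. Collect the n equations into a matrix system V a = ℓ, where row i of V is v_i (expressed in the standard basis). Since V is invertible (lower-triangular with 1s on the diagonal, up to permutation), solve by back-substitution:
  V =
[[1, 0, 0, 0],
 [-1, -1, 1, 1],
 [1, 1, 0, 0],
 [0, 1, 1, 0]]
  V a = (-2, 8, -4, 0)
Solving gives a = (-2, -2, 2, 2).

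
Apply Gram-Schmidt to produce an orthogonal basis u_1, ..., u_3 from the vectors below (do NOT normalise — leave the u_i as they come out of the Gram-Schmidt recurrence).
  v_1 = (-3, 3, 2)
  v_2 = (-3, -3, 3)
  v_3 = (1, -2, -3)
Orthogonal basis:
  u_1 = (-3, 3, 2)
  u_2 = (-24/11, -42/11, 27/11)
  u_3 = (-75/62, -15/62, -45/31)

Apply the Gram-Schmidt recurrence
  u_1 = v_1
  u_i = v_i − Σ_{j<i} ((v_i · u_j) / (u_j · u_j)) · u_j.

Step by step this gives:
  u_1 = (-3, 3, 2)
  u_2 = (-24/11, -42/11, 27/11)
  u_3 = (-75/62, -15/62, -45/31)

Orthogonality check:
  u_2 · u_1 = 0 (should be 0)
  u_3 · u_1 = 0 (should be 0)
  u_3 · u_2 = 0 (should be 0)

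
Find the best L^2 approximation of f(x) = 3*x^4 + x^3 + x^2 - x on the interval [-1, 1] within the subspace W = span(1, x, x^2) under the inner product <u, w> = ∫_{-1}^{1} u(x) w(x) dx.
g(x) = 25*x^2/7 - 2*x/5 - 9/35

The best approximation g ∈ W is the orthogonal projection of f onto W. Writing g = a_0 + a_1 x + a_2 x^2, the coefficients solve the normal equations G · a = b where
  G_{ij} = <φ_i, φ_j> and b_i = <f, φ_i>, with φ_0 = 1, φ_1 = x, φ_2 = x^2.
G =
  [2, 0, 2/3]
  [0, 2/3, 0]
  [2/3, 0, 2/5],
b = (28/15, -4/15, 44/35).
Solving gives a_0 = -9/35, a_1 = -2/5, a_2 = 25/7, so
  g(x) = 25*x^2/7 - 2*x/5 - 9/35.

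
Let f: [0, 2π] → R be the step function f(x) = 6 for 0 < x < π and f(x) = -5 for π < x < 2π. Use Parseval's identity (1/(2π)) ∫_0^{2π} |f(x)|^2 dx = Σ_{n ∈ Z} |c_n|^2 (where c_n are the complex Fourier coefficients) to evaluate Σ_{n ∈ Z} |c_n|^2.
Σ |c_n|^2 = 61/2

Parseval equates the L^2 energy of f (normalised by 1/(2π)) with the ℓ^2 sum of its Fourier coefficients: (1/(2π)) ∫_0^{2π} |f|^2 = Σ |c_n|^2.
Compute the left side: (1/(2π)) [∫_0^π 6^2 dx + ∫_π^{2π} (-5)^2 dx] = (1/(2π)) · (36π + 25π) = (36 + 25)/2 = 61/2.
So Σ_{n ∈ Z} |c_n|^2 = 61/2.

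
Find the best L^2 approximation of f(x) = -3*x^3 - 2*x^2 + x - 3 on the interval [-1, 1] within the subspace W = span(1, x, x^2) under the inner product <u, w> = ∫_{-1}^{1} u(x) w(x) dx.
g(x) = -2*x^2 - 4*x/5 - 3

The best approximation g ∈ W is the orthogonal projection of f onto W. Writing g = a_0 + a_1 x + a_2 x^2, the coefficients solve the normal equations G · a = b where
  G_{ij} = <φ_i, φ_j> and b_i = <f, φ_i>, with φ_0 = 1, φ_1 = x, φ_2 = x^2.
G =
  [2, 0, 2/3]
  [0, 2/3, 0]
  [2/3, 0, 2/5],
b = (-22/3, -8/15, -14/5).
Solving gives a_0 = -3, a_1 = -4/5, a_2 = -2, so
  g(x) = -2*x^2 - 4*x/5 - 3.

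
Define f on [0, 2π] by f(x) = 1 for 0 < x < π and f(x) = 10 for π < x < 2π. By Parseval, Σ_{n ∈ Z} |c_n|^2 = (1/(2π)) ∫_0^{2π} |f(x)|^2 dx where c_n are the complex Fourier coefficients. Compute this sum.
Σ |c_n|^2 = 101/2

Parseval equates the L^2 energy of f (normalised by 1/(2π)) with the ℓ^2 sum of its Fourier coefficients: (1/(2π)) ∫_0^{2π} |f|^2 = Σ |c_n|^2.
Compute the left side: (1/(2π)) [∫_0^π 1^2 dx + ∫_π^{2π} 10^2 dx] = (1/(2π)) · (1π + 100π) = (1 + 100)/2 = 101/2.
So Σ_{n ∈ Z} |c_n|^2 = 101/2.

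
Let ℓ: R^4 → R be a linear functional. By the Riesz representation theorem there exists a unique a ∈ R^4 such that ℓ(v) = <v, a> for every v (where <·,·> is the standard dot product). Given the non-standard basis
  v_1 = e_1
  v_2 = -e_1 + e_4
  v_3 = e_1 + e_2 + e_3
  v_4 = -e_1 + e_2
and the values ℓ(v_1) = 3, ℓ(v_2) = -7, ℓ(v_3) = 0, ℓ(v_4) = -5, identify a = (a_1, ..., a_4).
a = (3, -2, -1, -4)

Write a = (a_1, ..., a_4) in the standard basis. For each basis vector v_i, ℓ(v_i) = <v_i, a> is a linear equation in the a_j's. Collect the n equations into a matrix system V a = ℓ, where row i of V is v_i (expressed in the standard basis). Since V is invertible (lower-triangular with 1s on the diagonal, up to permutation), solve by back-substitution:
  V =
[[1, 0, 0, 0],
 [-1, 0, 0, 1],
 [1, 1, 1, 0],
 [-1, 1, 0, 0]]
  V a = (3, -7, 0, -5)
Solving gives a = (3, -2, -1, -4).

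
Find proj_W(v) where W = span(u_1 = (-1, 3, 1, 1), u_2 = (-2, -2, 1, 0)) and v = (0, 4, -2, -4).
proj_W(v) = (20/11, 92/33, -26/33, 8/33)

Set up U = [u_1 | ... | u_2] ∈ R^(4×2). The projector onto W = col(U) is P = U (U^T U)^(-1) U^T.
Compute U^T U =
  [12, -3]
  [-3, 9],
and U^T v = (6, -10).
Solve U^T U · c = U^T v for the coefficients: c = (8/33, -34/33). The projection is proj_W(v) = U c.
Check: (v - proj_W(v)) · u_1 = 0  (should be 0).
Check: (v - proj_W(v)) · u_2 = 0  (should be 0).
Result: proj_W(v) = (20/11, 92/33, -26/33, 8/33).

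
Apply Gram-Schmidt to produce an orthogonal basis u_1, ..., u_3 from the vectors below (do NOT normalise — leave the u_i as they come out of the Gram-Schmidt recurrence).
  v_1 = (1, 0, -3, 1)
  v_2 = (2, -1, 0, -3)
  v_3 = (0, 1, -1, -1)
Orthogonal basis:
  u_1 = (1, 0, -3, 1)
  u_2 = (23/11, -1, -3/11, -32/11)
  u_3 = (-26/51, 59/51, -7/17, -37/51)

Apply the Gram-Schmidt recurrence
  u_1 = v_1
  u_i = v_i − Σ_{j<i} ((v_i · u_j) / (u_j · u_j)) · u_j.

Step by step this gives:
  u_1 = (1, 0, -3, 1)
  u_2 = (23/11, -1, -3/11, -32/11)
  u_3 = (-26/51, 59/51, -7/17, -37/51)

Orthogonality check:
  u_2 · u_1 = 0 (should be 0)
  u_3 · u_1 = 0 (should be 0)
  u_3 · u_2 = 0 (should be 0)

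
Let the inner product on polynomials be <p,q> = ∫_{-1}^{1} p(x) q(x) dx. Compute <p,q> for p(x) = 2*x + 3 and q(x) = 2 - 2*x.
<p,q> = 28/3

Expand the product: p(x)·q(x) = -4*x^2 - 2*x + 6.
∫_{-1}^{1} of each monomial x^k gives [2/(k+1) if k even, 0 if k odd]. Integrating term-by-term (or equivalently evaluating the antiderivative F(x) = -4*x^3/3 - x^2 + 6*x at the endpoints):
  F(1) − F(−1) = 11/3 − (-17/3) = 28/3.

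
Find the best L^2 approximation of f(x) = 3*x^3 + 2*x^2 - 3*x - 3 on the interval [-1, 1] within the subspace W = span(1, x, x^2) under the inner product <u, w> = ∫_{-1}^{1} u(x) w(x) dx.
g(x) = 2*x^2 - 6*x/5 - 3

The best approximation g ∈ W is the orthogonal projection of f onto W. Writing g = a_0 + a_1 x + a_2 x^2, the coefficients solve the normal equations G · a = b where
  G_{ij} = <φ_i, φ_j> and b_i = <f, φ_i>, with φ_0 = 1, φ_1 = x, φ_2 = x^2.
G =
  [2, 0, 2/3]
  [0, 2/3, 0]
  [2/3, 0, 2/5],
b = (-14/3, -4/5, -6/5).
Solving gives a_0 = -3, a_1 = -6/5, a_2 = 2, so
  g(x) = 2*x^2 - 6*x/5 - 3.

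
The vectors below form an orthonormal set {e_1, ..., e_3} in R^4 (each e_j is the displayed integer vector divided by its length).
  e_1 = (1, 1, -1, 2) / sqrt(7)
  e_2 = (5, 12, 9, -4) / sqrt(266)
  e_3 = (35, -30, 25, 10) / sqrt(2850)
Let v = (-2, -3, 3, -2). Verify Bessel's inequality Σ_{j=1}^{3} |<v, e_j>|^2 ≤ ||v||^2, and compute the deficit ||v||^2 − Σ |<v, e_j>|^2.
Σ |<v, e_j>|^2 = 23; ||v||^2 = 26; deficit = 3

Write each e_j = u_j / sqrt(<u_j, u_j>) where u_j is the displayed integer vector. Then <v, e_j> = <v, u_j> / sqrt(<u_j, u_j>), so |<v, e_j>|^2 = <v, u_j>^2 / <u_j, u_j>.
Coefficients: <v, e_1> = -12/sqrt(7), <v, e_2> = -11/sqrt(266), <v, e_3> = 75/sqrt(2850).
Square and sum: Σ |<v, e_j>|^2 = 23.
Compute ||v||^2 = v·v = 26.
Deficit = 26 − 23 = 3 ≥ 0, confirming Bessel's inequality. (The deficit equals ||v − Σ <v,e_j> e_j||^2, the squared distance from v to span{e_j}.)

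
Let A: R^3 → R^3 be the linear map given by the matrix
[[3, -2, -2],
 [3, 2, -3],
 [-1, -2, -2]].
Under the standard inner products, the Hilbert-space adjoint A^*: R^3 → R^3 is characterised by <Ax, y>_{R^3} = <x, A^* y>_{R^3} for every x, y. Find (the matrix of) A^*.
A^* = A^T =
[[3, 3, -1],
 [-2, 2, -2],
 [-2, -3, -2]]

For real matrices with standard dot products, the defining identity <Ax, y> = <x, A^* y> gives (Ax)^T y = x^T (A^*) y, i.e. x^T A^T y = x^T (A^*) y. Since this holds for all x, y, we must have A^* = A^T. Therefore
A^* =
[[3, 3, -1],
 [-2, 2, -2],
 [-2, -3, -2]].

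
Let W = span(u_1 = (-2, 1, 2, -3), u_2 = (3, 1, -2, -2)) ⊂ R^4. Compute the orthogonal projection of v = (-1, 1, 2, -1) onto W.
proj_W(v) = (-22/15, 2/5, 4/3, -4/3)

Set up U = [u_1 | ... | u_2] ∈ R^(4×2). The projector onto W = col(U) is P = U (U^T U)^(-1) U^T.
Compute U^T U =
  [18, -3]
  [-3, 18],
and U^T v = (10, -4).
Solve U^T U · c = U^T v for the coefficients: c = (8/15, -2/15). The projection is proj_W(v) = U c.
Check: (v - proj_W(v)) · u_1 = 0  (should be 0).
Check: (v - proj_W(v)) · u_2 = 0  (should be 0).
Result: proj_W(v) = (-22/15, 2/5, 4/3, -4/3).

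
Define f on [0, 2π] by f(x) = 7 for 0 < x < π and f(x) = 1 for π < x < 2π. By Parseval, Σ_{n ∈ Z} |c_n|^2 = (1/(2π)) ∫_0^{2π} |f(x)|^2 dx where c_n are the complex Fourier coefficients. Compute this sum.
Σ |c_n|^2 = 25

Parseval equates the L^2 energy of f (normalised by 1/(2π)) with the ℓ^2 sum of its Fourier coefficients: (1/(2π)) ∫_0^{2π} |f|^2 = Σ |c_n|^2.
Compute the left side: (1/(2π)) [∫_0^π 7^2 dx + ∫_π^{2π} 1^2 dx] = (1/(2π)) · (49π + 1π) = (49 + 1)/2 = 25.
So Σ_{n ∈ Z} |c_n|^2 = 25.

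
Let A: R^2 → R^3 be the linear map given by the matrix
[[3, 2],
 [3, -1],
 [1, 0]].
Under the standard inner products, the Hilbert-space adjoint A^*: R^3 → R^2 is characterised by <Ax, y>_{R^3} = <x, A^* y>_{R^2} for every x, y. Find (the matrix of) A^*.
A^* = A^T =
[[3, 3, 1],
 [2, -1, 0]]

For real matrices with standard dot products, the defining identity <Ax, y> = <x, A^* y> gives (Ax)^T y = x^T (A^*) y, i.e. x^T A^T y = x^T (A^*) y. Since this holds for all x, y, we must have A^* = A^T. Therefore
A^* =
[[3, 3, 1],
 [2, -1, 0]].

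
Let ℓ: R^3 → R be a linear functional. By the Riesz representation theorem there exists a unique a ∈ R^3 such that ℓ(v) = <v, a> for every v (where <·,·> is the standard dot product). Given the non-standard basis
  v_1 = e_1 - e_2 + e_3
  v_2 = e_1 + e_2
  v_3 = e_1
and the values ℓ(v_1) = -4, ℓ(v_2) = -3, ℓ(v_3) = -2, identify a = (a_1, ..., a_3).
a = (-2, -1, -3)

Write a = (a_1, ..., a_3) in the standard basis. For each basis vector v_i, ℓ(v_i) = <v_i, a> is a linear equation in the a_j's. Collect the n equations into a matrix system V a = ℓ, where row i of V is v_i (expressed in the standard basis). Since V is invertible (lower-triangular with 1s on the diagonal, up to permutation), solve by back-substitution:
  V =
[[1, -1, 1],
 [1, 1, 0],
 [1, 0, 0]]
  V a = (-4, -3, -2)
Solving gives a = (-2, -1, -3).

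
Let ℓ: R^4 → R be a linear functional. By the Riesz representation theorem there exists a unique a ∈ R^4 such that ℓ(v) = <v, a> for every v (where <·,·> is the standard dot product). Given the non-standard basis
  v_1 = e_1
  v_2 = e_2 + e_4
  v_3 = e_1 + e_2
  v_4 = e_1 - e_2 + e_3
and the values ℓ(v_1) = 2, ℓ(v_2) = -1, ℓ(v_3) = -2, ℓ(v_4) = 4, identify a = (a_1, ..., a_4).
a = (2, -4, -2, 3)

Write a = (a_1, ..., a_4) in the standard basis. For each basis vector v_i, ℓ(v_i) = <v_i, a> is a linear equation in the a_j's. Collect the n equations into a matrix system V a = ℓ, where row i of V is v_i (expressed in the standard basis). Since V is invertible (lower-triangular with 1s on the diagonal, up to permutation), solve by back-substitution:
  V =
[[1, 0, 0, 0],
 [0, 1, 0, 1],
 [1, 1, 0, 0],
 [1, -1, 1, 0]]
  V a = (2, -1, -2, 4)
Solving gives a = (2, -4, -2, 3).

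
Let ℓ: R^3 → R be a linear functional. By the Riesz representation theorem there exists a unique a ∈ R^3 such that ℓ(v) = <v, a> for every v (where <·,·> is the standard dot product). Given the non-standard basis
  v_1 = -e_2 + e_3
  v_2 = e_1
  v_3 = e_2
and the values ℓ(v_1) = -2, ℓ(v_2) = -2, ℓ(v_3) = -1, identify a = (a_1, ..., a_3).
a = (-2, -1, -3)

Write a = (a_1, ..., a_3) in the standard basis. For each basis vector v_i, ℓ(v_i) = <v_i, a> is a linear equation in the a_j's. Collect the n equations into a matrix system V a = ℓ, where row i of V is v_i (expressed in the standard basis). Since V is invertible (lower-triangular with 1s on the diagonal, up to permutation), solve by back-substitution:
  V =
[[0, -1, 1],
 [1, 0, 0],
 [0, 1, 0]]
  V a = (-2, -2, -1)
Solving gives a = (-2, -1, -3).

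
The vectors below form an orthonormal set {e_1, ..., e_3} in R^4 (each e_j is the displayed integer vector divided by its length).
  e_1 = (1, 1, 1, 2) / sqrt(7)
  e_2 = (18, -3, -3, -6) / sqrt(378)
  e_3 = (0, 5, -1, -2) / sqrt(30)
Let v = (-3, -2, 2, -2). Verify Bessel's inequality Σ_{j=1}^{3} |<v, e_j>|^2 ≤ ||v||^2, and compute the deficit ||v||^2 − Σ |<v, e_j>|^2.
Σ |<v, e_j>|^2 = 69/5; ||v||^2 = 21; deficit = 36/5

Write each e_j = u_j / sqrt(<u_j, u_j>) where u_j is the displayed integer vector. Then <v, e_j> = <v, u_j> / sqrt(<u_j, u_j>), so |<v, e_j>|^2 = <v, u_j>^2 / <u_j, u_j>.
Coefficients: <v, e_1> = -7/sqrt(7), <v, e_2> = -42/sqrt(378), <v, e_3> = -8/sqrt(30).
Square and sum: Σ |<v, e_j>|^2 = 69/5.
Compute ||v||^2 = v·v = 21.
Deficit = 21 − 69/5 = 36/5 ≥ 0, confirming Bessel's inequality. (The deficit equals ||v − Σ <v,e_j> e_j||^2, the squared distance from v to span{e_j}.)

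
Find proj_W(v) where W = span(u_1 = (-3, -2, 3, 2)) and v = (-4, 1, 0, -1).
proj_W(v) = (-12/13, -8/13, 12/13, 8/13)

Set up U = [u_1 | ... | u_1] ∈ R^(4×1). The projector onto W = col(U) is P = U (U^T U)^(-1) U^T.
Compute U^T U =
  [26],
and U^T v = (8).
Solve U^T U · c = U^T v for the coefficients: c = (4/13). The projection is proj_W(v) = U c.
Check: (v - proj_W(v)) · u_1 = 0  (should be 0).
Result: proj_W(v) = (-12/13, -8/13, 12/13, 8/13).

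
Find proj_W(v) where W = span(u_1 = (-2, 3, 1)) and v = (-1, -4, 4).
proj_W(v) = (6/7, -9/7, -3/7)

Set up U = [u_1 | ... | u_1] ∈ R^(3×1). The projector onto W = col(U) is P = U (U^T U)^(-1) U^T.
Compute U^T U =
  [14],
and U^T v = (-6).
Solve U^T U · c = U^T v for the coefficients: c = (-3/7). The projection is proj_W(v) = U c.
Check: (v - proj_W(v)) · u_1 = 0  (should be 0).
Result: proj_W(v) = (6/7, -9/7, -3/7).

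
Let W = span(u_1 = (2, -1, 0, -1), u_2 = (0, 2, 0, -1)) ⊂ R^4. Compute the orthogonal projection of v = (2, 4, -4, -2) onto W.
proj_W(v) = (40/29, 104/29, 0, -82/29)

Set up U = [u_1 | ... | u_2] ∈ R^(4×2). The projector onto W = col(U) is P = U (U^T U)^(-1) U^T.
Compute U^T U =
  [6, -1]
  [-1, 5],
and U^T v = (2, 10).
Solve U^T U · c = U^T v for the coefficients: c = (20/29, 62/29). The projection is proj_W(v) = U c.
Check: (v - proj_W(v)) · u_1 = 0  (should be 0).
Check: (v - proj_W(v)) · u_2 = 0  (should be 0).
Result: proj_W(v) = (40/29, 104/29, 0, -82/29).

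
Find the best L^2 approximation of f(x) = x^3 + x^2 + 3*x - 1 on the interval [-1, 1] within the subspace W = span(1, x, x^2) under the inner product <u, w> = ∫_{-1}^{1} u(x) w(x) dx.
g(x) = x^2 + 18*x/5 - 1

The best approximation g ∈ W is the orthogonal projection of f onto W. Writing g = a_0 + a_1 x + a_2 x^2, the coefficients solve the normal equations G · a = b where
  G_{ij} = <φ_i, φ_j> and b_i = <f, φ_i>, with φ_0 = 1, φ_1 = x, φ_2 = x^2.
G =
  [2, 0, 2/3]
  [0, 2/3, 0]
  [2/3, 0, 2/5],
b = (-4/3, 12/5, -4/15).
Solving gives a_0 = -1, a_1 = 18/5, a_2 = 1, so
  g(x) = x^2 + 18*x/5 - 1.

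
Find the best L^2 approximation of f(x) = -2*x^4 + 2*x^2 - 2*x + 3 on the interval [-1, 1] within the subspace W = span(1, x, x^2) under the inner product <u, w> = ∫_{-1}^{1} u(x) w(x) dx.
g(x) = 2*x^2/7 - 2*x + 111/35

The best approximation g ∈ W is the orthogonal projection of f onto W. Writing g = a_0 + a_1 x + a_2 x^2, the coefficients solve the normal equations G · a = b where
  G_{ij} = <φ_i, φ_j> and b_i = <f, φ_i>, with φ_0 = 1, φ_1 = x, φ_2 = x^2.
G =
  [2, 0, 2/3]
  [0, 2/3, 0]
  [2/3, 0, 2/5],
b = (98/15, -4/3, 78/35).
Solving gives a_0 = 111/35, a_1 = -2, a_2 = 2/7, so
  g(x) = 2*x^2/7 - 2*x + 111/35.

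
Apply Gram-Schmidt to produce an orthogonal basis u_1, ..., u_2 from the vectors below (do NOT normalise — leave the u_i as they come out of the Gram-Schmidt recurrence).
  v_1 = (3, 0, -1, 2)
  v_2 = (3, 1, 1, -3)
Orthogonal basis:
  u_1 = (3, 0, -1, 2)
  u_2 = (18/7, 1, 8/7, -23/7)

Apply the Gram-Schmidt recurrence
  u_1 = v_1
  u_i = v_i − Σ_{j<i} ((v_i · u_j) / (u_j · u_j)) · u_j.

Step by step this gives:
  u_1 = (3, 0, -1, 2)
  u_2 = (18/7, 1, 8/7, -23/7)

Orthogonality check:
  u_2 · u_1 = 0 (should be 0)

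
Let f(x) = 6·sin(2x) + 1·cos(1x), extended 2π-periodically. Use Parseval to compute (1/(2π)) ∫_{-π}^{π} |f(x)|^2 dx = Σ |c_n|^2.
Σ |c_n|^2 = 37/2

Expand |f|^2 and use orthogonality of {sin(nx), cos(mx)} on [-π, π]:
  ∫_{-π}^{π} sin(nx)^2 dx = π, ∫ cos(mx)^2 dx = π, and cross terms integrate to 0.
So ∫_{-π}^{π} f(x)^2 dx = 6^2 · π + 1^2 · π = (36 + 1)π.
Divide by 2π: (36 + 1)/2 = 37/2.
By Parseval, this equals Σ |c_n|^2.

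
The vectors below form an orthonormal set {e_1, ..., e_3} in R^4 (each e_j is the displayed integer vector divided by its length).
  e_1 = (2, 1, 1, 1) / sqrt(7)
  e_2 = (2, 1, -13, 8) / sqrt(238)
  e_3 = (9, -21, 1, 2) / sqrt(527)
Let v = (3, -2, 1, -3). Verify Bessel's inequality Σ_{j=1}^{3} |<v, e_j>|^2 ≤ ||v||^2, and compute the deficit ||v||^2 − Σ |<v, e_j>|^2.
Σ |<v, e_j>|^2 = 801/62; ||v||^2 = 23; deficit = 625/62

Write each e_j = u_j / sqrt(<u_j, u_j>) where u_j is the displayed integer vector. Then <v, e_j> = <v, u_j> / sqrt(<u_j, u_j>), so |<v, e_j>|^2 = <v, u_j>^2 / <u_j, u_j>.
Coefficients: <v, e_1> = 2/sqrt(7), <v, e_2> = -33/sqrt(238), <v, e_3> = 64/sqrt(527).
Square and sum: Σ |<v, e_j>|^2 = 801/62.
Compute ||v||^2 = v·v = 23.
Deficit = 23 − 801/62 = 625/62 ≥ 0, confirming Bessel's inequality. (The deficit equals ||v − Σ <v,e_j> e_j||^2, the squared distance from v to span{e_j}.)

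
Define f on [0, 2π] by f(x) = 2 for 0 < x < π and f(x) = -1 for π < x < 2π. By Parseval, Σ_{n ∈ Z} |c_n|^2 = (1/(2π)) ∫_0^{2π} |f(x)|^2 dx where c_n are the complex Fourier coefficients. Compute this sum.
Σ |c_n|^2 = 5/2

Parseval equates the L^2 energy of f (normalised by 1/(2π)) with the ℓ^2 sum of its Fourier coefficients: (1/(2π)) ∫_0^{2π} |f|^2 = Σ |c_n|^2.
Compute the left side: (1/(2π)) [∫_0^π 2^2 dx + ∫_π^{2π} (-1)^2 dx] = (1/(2π)) · (4π + 1π) = (4 + 1)/2 = 5/2.
So Σ_{n ∈ Z} |c_n|^2 = 5/2.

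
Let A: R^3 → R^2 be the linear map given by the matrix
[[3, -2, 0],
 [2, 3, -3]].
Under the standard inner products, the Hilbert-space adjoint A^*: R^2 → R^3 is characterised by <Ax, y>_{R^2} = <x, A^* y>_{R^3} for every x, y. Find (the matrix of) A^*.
A^* = A^T =
[[3, 2],
 [-2, 3],
 [0, -3]]

For real matrices with standard dot products, the defining identity <Ax, y> = <x, A^* y> gives (Ax)^T y = x^T (A^*) y, i.e. x^T A^T y = x^T (A^*) y. Since this holds for all x, y, we must have A^* = A^T. Therefore
A^* =
[[3, 2],
 [-2, 3],
 [0, -3]].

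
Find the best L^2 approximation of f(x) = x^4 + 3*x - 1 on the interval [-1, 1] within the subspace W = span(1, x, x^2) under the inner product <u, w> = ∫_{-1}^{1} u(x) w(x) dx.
g(x) = 6*x^2/7 + 3*x - 38/35

The best approximation g ∈ W is the orthogonal projection of f onto W. Writing g = a_0 + a_1 x + a_2 x^2, the coefficients solve the normal equations G · a = b where
  G_{ij} = <φ_i, φ_j> and b_i = <f, φ_i>, with φ_0 = 1, φ_1 = x, φ_2 = x^2.
G =
  [2, 0, 2/3]
  [0, 2/3, 0]
  [2/3, 0, 2/5],
b = (-8/5, 2, -8/21).
Solving gives a_0 = -38/35, a_1 = 3, a_2 = 6/7, so
  g(x) = 6*x^2/7 + 3*x - 38/35.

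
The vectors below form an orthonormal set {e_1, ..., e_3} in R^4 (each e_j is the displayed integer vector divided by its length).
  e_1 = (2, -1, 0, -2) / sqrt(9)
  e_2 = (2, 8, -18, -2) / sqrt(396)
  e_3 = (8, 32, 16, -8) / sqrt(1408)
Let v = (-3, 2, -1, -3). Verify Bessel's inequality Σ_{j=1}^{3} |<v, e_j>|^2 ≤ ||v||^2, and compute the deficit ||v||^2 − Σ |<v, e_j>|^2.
Σ |<v, e_j>|^2 = 5; ||v||^2 = 23; deficit = 18

Write each e_j = u_j / sqrt(<u_j, u_j>) where u_j is the displayed integer vector. Then <v, e_j> = <v, u_j> / sqrt(<u_j, u_j>), so |<v, e_j>|^2 = <v, u_j>^2 / <u_j, u_j>.
Coefficients: <v, e_1> = -2/sqrt(9), <v, e_2> = 34/sqrt(396), <v, e_3> = 48/sqrt(1408).
Square and sum: Σ |<v, e_j>|^2 = 5.
Compute ||v||^2 = v·v = 23.
Deficit = 23 − 5 = 18 ≥ 0, confirming Bessel's inequality. (The deficit equals ||v − Σ <v,e_j> e_j||^2, the squared distance from v to span{e_j}.)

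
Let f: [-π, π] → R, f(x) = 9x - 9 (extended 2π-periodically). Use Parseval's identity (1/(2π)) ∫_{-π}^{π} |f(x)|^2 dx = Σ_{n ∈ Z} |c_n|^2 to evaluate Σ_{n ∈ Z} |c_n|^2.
Σ |c_n|^2 = 27π^2 + 81

Expand and integrate term by term over [-π, π]:
  ∫ (9x)^2 dx = 81·(2π^3/3); ∫ 2·9·(-9)·x dx = 0 (odd integrand); ∫ (-9)^2 dx = 81·2π.
So (1/(2π)) ∫_{-π}^{π} (9x - 9)^2 dx = 81π^2/3 + 81 = 27π^2 + 81.
Parseval ⇒ Σ |c_n|^2 = 27π^2 + 81.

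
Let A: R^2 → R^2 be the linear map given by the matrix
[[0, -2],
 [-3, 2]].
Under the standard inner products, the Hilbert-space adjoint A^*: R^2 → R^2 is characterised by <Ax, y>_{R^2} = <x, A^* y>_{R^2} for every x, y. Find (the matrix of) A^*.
A^* = A^T =
[[0, -3],
 [-2, 2]]

For real matrices with standard dot products, the defining identity <Ax, y> = <x, A^* y> gives (Ax)^T y = x^T (A^*) y, i.e. x^T A^T y = x^T (A^*) y. Since this holds for all x, y, we must have A^* = A^T. Therefore
A^* =
[[0, -3],
 [-2, 2]].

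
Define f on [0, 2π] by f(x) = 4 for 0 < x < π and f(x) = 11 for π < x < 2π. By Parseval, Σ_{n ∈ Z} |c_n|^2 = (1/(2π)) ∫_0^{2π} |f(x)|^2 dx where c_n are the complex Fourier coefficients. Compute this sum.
Σ |c_n|^2 = 137/2

Parseval equates the L^2 energy of f (normalised by 1/(2π)) with the ℓ^2 sum of its Fourier coefficients: (1/(2π)) ∫_0^{2π} |f|^2 = Σ |c_n|^2.
Compute the left side: (1/(2π)) [∫_0^π 4^2 dx + ∫_π^{2π} 11^2 dx] = (1/(2π)) · (16π + 121π) = (16 + 121)/2 = 137/2.
So Σ_{n ∈ Z} |c_n|^2 = 137/2.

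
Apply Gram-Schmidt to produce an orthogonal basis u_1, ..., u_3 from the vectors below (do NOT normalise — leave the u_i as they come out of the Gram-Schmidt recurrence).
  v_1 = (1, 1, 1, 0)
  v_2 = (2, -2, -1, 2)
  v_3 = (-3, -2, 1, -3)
Orthogonal basis:
  u_1 = (1, 1, 1, 0)
  u_2 = (7/3, -5/3, -2/3, 2)
  u_3 = (9/38, -77/38, 34/19, -26/19)

Apply the Gram-Schmidt recurrence
  u_1 = v_1
  u_i = v_i − Σ_{j<i} ((v_i · u_j) / (u_j · u_j)) · u_j.

Step by step this gives:
  u_1 = (1, 1, 1, 0)
  u_2 = (7/3, -5/3, -2/3, 2)
  u_3 = (9/38, -77/38, 34/19, -26/19)

Orthogonality check:
  u_2 · u_1 = 0 (should be 0)
  u_3 · u_1 = 0 (should be 0)
  u_3 · u_2 = 0 (should be 0)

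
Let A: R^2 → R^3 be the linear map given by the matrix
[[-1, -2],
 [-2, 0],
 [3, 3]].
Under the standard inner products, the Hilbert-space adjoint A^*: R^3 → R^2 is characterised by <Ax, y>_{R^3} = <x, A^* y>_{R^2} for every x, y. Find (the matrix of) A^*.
A^* = A^T =
[[-1, -2, 3],
 [-2, 0, 3]]

For real matrices with standard dot products, the defining identity <Ax, y> = <x, A^* y> gives (Ax)^T y = x^T (A^*) y, i.e. x^T A^T y = x^T (A^*) y. Since this holds for all x, y, we must have A^* = A^T. Therefore
A^* =
[[-1, -2, 3],
 [-2, 0, 3]].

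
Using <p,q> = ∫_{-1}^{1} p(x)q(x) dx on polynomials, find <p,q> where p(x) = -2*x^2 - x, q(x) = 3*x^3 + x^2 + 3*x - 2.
<p,q> = -4/3

Expand the product: p(x)·q(x) = -6*x^5 - 5*x^4 - 7*x^3 + x^2 + 2*x.
∫_{-1}^{1} of each monomial x^k gives [2/(k+1) if k even, 0 if k odd]. Integrating term-by-term (or equivalently evaluating the antiderivative F(x) = -x^6 - x^5 - 7*x^4/4 + x^3/3 + x^2 at the endpoints):
  F(1) − F(−1) = -29/12 − (-13/12) = -4/3.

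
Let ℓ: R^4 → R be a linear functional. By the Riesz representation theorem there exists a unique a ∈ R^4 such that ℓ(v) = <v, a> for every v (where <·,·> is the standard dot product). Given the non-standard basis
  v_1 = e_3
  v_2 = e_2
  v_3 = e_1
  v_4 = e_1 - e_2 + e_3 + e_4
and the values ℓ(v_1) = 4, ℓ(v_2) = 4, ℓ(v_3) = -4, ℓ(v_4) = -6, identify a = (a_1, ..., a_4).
a = (-4, 4, 4, -2)

Write a = (a_1, ..., a_4) in the standard basis. For each basis vector v_i, ℓ(v_i) = <v_i, a> is a linear equation in the a_j's. Collect the n equations into a matrix system V a = ℓ, where row i of V is v_i (expressed in the standard basis). Since V is invertible (lower-triangular with 1s on the diagonal, up to permutation), solve by back-substitution:
  V =
[[0, 0, 1, 0],
 [0, 1, 0, 0],
 [1, 0, 0, 0],
 [1, -1, 1, 1]]
  V a = (4, 4, -4, -6)
Solving gives a = (-4, 4, 4, -2).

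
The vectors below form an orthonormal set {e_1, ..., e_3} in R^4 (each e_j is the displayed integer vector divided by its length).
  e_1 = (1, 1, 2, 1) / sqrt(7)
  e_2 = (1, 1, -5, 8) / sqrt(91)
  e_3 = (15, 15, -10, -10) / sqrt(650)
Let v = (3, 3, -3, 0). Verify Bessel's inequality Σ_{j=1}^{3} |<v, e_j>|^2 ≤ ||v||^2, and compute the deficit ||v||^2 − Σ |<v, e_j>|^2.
Σ |<v, e_j>|^2 = 27; ||v||^2 = 27; deficit = 0

Write each e_j = u_j / sqrt(<u_j, u_j>) where u_j is the displayed integer vector. Then <v, e_j> = <v, u_j> / sqrt(<u_j, u_j>), so |<v, e_j>|^2 = <v, u_j>^2 / <u_j, u_j>.
Coefficients: <v, e_1> = 0/sqrt(7), <v, e_2> = 21/sqrt(91), <v, e_3> = 120/sqrt(650).
Square and sum: Σ |<v, e_j>|^2 = 27.
Compute ||v||^2 = v·v = 27.
Deficit = 27 − 27 = 0 ≥ 0, confirming Bessel's inequality. (The deficit equals ||v − Σ <v,e_j> e_j||^2, the squared distance from v to span{e_j}.)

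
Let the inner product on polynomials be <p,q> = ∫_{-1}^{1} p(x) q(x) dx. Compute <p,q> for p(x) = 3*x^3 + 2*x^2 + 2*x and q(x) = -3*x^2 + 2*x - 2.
<p,q> = 0

Expand the product: p(x)·q(x) = -9*x^5 - 8*x^3 - 4*x.
∫_{-1}^{1} of each monomial x^k gives [2/(k+1) if k even, 0 if k odd]. Integrating term-by-term (or equivalently evaluating the antiderivative F(x) = -3*x^6/2 - 2*x^4 - 2*x^2 at the endpoints):
  F(1) − F(−1) = -11/2 − (-11/2) = 0.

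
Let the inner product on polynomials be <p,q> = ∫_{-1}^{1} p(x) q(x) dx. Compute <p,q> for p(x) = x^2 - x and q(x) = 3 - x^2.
<p,q> = 8/5

Expand the product: p(x)·q(x) = -x^4 + x^3 + 3*x^2 - 3*x.
∫_{-1}^{1} of each monomial x^k gives [2/(k+1) if k even, 0 if k odd]. Integrating term-by-term (or equivalently evaluating the antiderivative F(x) = -x^5/5 + x^4/4 + x^3 - 3*x^2/2 at the endpoints):
  F(1) − F(−1) = -9/20 − (-41/20) = 8/5.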